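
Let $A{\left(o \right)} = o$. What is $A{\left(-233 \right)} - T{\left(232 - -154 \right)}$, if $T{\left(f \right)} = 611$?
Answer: $-844$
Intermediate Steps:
$A{\left(-233 \right)} - T{\left(232 - -154 \right)} = -233 - 611 = -844$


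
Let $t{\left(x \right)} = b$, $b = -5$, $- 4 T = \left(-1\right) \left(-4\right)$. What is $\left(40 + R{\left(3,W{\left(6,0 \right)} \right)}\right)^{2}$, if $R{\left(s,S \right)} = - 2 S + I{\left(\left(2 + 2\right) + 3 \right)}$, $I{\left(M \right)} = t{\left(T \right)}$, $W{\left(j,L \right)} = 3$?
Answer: $841$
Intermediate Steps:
$T = -1$ ($T = - \frac{\left(-1\right) \left(-4\right)}{4} = \left(- \frac{1}{4}\right) 4 = -1$)
$t{\left(x \right)} = -5$
$I{\left(M \right)} = -5$
$R{\left(s,S \right)} = -5 - 2 S$ ($R{\left(s,S \right)} = - 2 S - 5 = -5 - 2 S$)
$\left(40 + R{\left(3,W{\left(6,0 \right)} \right)}\right)^{2} = \left(40 - 11\right)^{2} = 29^{2} = 841$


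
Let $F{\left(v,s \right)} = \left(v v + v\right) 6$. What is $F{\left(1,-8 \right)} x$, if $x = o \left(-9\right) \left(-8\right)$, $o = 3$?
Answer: $2592$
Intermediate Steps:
$F{\left(v,s \right)} = 6 v + 6 v^{2}$ ($F{\left(v,s \right)} = \left(v^{2} + v\right) 6 = \left(v + v^{2}\right) 6 = 6 v + 6 v^{2}$)
$x = 216$ ($x = 3 \left(-9\right) \left(-8\right) = \left(-27\right) \left(-8\right) = 216$)
$F{\left(1,-8 \right)} x = 6 \cdot 1 \left(1 + 1\right) 216 = 6 \cdot 1 \cdot 2 \cdot 216 = 12 \cdot 216 = 2592$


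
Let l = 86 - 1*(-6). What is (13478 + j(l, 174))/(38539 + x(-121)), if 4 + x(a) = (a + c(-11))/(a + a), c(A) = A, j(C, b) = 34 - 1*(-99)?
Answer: 3839/10869 ≈ 0.35321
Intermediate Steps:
l = 92 (l = 86 + 6 = 92)
j(C, b) = 133 (j(C, b) = 34 + 99 = 133)
x(a) = -4 + (-11 + a)/(2*a) (x(a) = -4 + (a - 11)/(a + a) = -4 + (-11 + a)/((2*a)) = -4 + (-11 + a)*(1/(2*a)) = -4 + (-11 + a)/(2*a))
(13478 + j(l, 174))/(38539 + x(-121)) = (13478 + 133)/(38539 + (1/2)*(-11 - 7*(-121))/(-121)) = 13611/(38539 + (1/2)*(-1/121)*(-11 + 847)) = 13611/(38539 + (1/2)*(-1/121)*836) = 13611/(38539 - 38/11) = 13611/(423891/11) = 13611*(11/423891) = 3839/10869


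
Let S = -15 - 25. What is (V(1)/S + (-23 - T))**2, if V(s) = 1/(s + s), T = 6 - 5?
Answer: 3690241/6400 ≈ 576.60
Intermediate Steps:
S = -40
T = 1
V(s) = 1/(2*s)
(V(1)/S + (-23 - T))**2 = (((1/2)/1)/(-40) + (-23 - 1*1))**2 = (((1/2)*1)*(-1/40) + (-23 - 1))**2 = ((1/2)*(-1/40) - 24)**2 = (-1/80 - 24)**2 = (-1921/80)**2 = 3690241/6400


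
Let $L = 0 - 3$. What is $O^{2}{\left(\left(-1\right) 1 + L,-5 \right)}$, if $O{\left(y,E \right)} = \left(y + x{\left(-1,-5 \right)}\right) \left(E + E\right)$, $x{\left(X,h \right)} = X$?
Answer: $2500$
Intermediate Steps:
$L = -3$ ($L = 0 - 3 = -3$)
$O{\left(y,E \right)} = 2 E \left(-1 + y\right)$ ($O{\left(y,E \right)} = \left(y - 1\right) \left(E + E\right) = \left(-1 + y\right) 2 E = 2 E \left(-1 + y\right)$)
$O^{2}{\left(\left(-1\right) 1 + L,-5 \right)} = \left(2 \left(-5\right) \left(-1 - 4\right)\right)^{2} = \left(2 \left(-5\right) \left(-5\right)\right)^{2} = 50^{2} = 2500$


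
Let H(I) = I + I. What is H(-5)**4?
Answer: 10000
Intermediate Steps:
H(I) = 2*I
H(-5)**4 = (2*(-5))**4 = (-10)**4 = 10000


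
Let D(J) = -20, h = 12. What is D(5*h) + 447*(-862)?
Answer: -385334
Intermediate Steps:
D(5*h) + 447*(-862) = -20 + 447*(-862) = -20 - 385314 = -385334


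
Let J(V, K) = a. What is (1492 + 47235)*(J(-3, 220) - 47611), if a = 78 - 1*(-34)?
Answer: -2314483773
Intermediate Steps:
a = 112 (a = 78 + 34 = 112)
J(V, K) = 112
(1492 + 47235)*(J(-3, 220) - 47611) = (1492 + 47235)*(112 - 47611) = 48727*(-47499) = -2314483773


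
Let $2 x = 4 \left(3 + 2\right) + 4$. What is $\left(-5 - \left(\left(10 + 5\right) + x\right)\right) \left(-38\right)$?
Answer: $1216$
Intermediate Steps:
$x = 12$ ($x = \frac{4 \left(3 + 2\right) + 4}{2} = \frac{4 \cdot 5 + 4}{2} = \frac{20 + 4}{2} = \frac{1}{2} \cdot 24 = 12$)
$\left(-5 - \left(\left(10 + 5\right) + x\right)\right) \left(-38\right) = \left(-5 - \left(\left(10 + 5\right) + 12\right)\right) \left(-38\right) = \left(-5 - \left(15 + 12\right)\right) \left(-38\right) = \left(-5 - 27\right) \left(-38\right) = \left(-32\right) \left(-38\right) = 1216$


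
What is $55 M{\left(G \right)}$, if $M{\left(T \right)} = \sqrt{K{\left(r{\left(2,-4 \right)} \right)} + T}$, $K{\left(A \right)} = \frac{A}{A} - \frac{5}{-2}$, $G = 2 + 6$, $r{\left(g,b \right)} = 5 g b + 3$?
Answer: $\frac{55 \sqrt{46}}{2} \approx 186.51$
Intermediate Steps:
$r{\left(g,b \right)} = 3 + 5 b g$ ($r{\left(g,b \right)} = 5 b g + 3 = 3 + 5 b g$)
$G = 8$
$K{\left(A \right)} = \frac{7}{2}$ ($K{\left(A \right)} = 1 - - \frac{5}{2} = 1 + \frac{5}{2} = \frac{7}{2}$)
$M{\left(T \right)} = \sqrt{\frac{7}{2} + T}$
$55 M{\left(G \right)} = 55 \frac{\sqrt{14 + 4 \cdot 8}}{2} = 55 \frac{\sqrt{14 + 32}}{2} = 55 \frac{\sqrt{46}}{2} = \frac{55 \sqrt{46}}{2}$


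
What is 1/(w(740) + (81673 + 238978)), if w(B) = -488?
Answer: 1/320163 ≈ 3.1234e-6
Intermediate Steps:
1/(w(740) + (81673 + 238978)) = 1/(-488 + (81673 + 238978)) = 1/(-488 + 320651) = 1/320163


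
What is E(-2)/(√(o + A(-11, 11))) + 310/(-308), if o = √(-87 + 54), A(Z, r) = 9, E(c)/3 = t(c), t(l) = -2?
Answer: -155/154 - 6/√(9 + I*√33) ≈ -2.7691 + 0.51459*I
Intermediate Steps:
E(c) = -6 (E(c) = 3*(-2) = -6)
o = I*√33 (o = √(-33) = I*√33 ≈ 5.7446*I)
E(-2)/(√(o + A(-11, 11))) + 310/(-308) = -6/√(I*√33 + 9) + 310/(-308) = -6/√(9 + I*√33) + 310*(-1/308) = -6/√(9 + I*√33) - 155/154 = -155/154 - 6/√(9 + I*√33)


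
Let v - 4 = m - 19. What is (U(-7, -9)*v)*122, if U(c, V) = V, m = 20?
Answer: -5490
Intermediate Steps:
v = 5 (v = 4 + (20 - 19) = 4 + 1 = 5)
(U(-7, -9)*v)*122 = -9*5*122 = -45*122 = -5490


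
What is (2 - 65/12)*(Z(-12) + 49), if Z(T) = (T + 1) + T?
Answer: -533/6 ≈ -88.833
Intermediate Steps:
Z(T) = 1 + 2*T (Z(T) = (1 + T) + T = 1 + 2*T)
(2 - 65/12)*(Z(-12) + 49) = (2 - 65/12)*((1 + 2*(-12)) + 49) = (2 - 65/12)*((1 - 24) + 49) = (2 - 1*65/12)*(-23 + 49) = (2 - 65/12)*26 = -41/12*26 = -533/6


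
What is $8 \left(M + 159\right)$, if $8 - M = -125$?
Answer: $2336$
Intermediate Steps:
$M = 133$ ($M = 8 - -125 = 8 + 125 = 133$)
$8 \left(M + 159\right) = 8 \left(133 + 159\right) = 8 \cdot 292 = 2336$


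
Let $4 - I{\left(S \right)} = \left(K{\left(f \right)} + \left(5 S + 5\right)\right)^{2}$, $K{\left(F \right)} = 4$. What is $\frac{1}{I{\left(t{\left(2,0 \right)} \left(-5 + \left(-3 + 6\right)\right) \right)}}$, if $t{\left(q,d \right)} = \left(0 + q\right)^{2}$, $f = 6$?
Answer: $- \frac{1}{957} \approx -0.0010449$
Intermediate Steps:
$t{\left(q,d \right)} = q^{2}$
$I{\left(S \right)} = 4 - \left(9 + 5 S\right)^{2}$ ($I{\left(S \right)} = 4 - \left(4 + \left(5 S + 5\right)\right)^{2} = 4 - \left(4 + \left(5 + 5 S\right)\right)^{2} = 4 - \left(9 + 5 S\right)^{2}$)
$\frac{1}{I{\left(t{\left(2,0 \right)} \left(-5 + \left(-3 + 6\right)\right) \right)}} = \frac{1}{4 - \left(9 + 5 \cdot 2^{2} \left(-5 + \left(-3 + 6\right)\right)\right)^{2}} = \frac{1}{4 - \left(9 + 5 \cdot 4 \left(-5 + 3\right)\right)^{2}} = \frac{1}{4 - \left(9 + 5 \cdot 4 \left(-2\right)\right)^{2}} = \frac{1}{4 - \left(9 + 5 \left(-8\right)\right)^{2}} = \frac{1}{4 - \left(9 - 40\right)^{2}} = \frac{1}{4 - \left(-31\right)^{2}} = \frac{1}{4 - 961} = \frac{1}{-957} = - \frac{1}{957}$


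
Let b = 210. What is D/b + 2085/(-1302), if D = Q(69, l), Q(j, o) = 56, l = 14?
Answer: -8689/6510 ≈ -1.3347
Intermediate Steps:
D = 56
D/b + 2085/(-1302) = 56/210 + 2085/(-1302) = 56*(1/210) + 2085*(-1/1302) = 4/15 - 695/434 = -8689/6510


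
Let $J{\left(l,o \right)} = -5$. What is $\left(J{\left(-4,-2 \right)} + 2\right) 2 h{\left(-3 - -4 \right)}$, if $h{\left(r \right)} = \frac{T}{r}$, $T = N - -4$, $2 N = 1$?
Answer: $-27$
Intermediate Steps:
$N = \frac{1}{2}$ ($N = \frac{1}{2} \cdot 1 = \frac{1}{2} \approx 0.5$)
$T = \frac{9}{2}$ ($T = \frac{1}{2} - -4 = \frac{1}{2} + 4 = \frac{9}{2} \approx 4.5$)
$h{\left(r \right)} = \frac{9}{2 r}$
$\left(J{\left(-4,-2 \right)} + 2\right) 2 h{\left(-3 - -4 \right)} = \left(-5 + 2\right) 2 \frac{9}{2 \left(-3 - -4\right)} = \left(-3\right) 2 \frac{9}{2 \left(-3 + 4\right)} = - 6 \frac{9}{2 \cdot 1} = - 6 \cdot \frac{9}{2} \cdot 1 = \left(-6\right) \frac{9}{2} = -27$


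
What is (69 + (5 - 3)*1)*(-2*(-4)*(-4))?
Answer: -2272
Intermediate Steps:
(69 + (5 - 3)*1)*(-2*(-4)*(-4)) = (69 + 2*1)*(8*(-4)) = (69 + 2)*(-32) = 71*(-32) = -2272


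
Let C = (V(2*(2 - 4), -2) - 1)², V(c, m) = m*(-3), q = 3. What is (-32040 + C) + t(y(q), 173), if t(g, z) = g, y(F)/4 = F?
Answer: -32003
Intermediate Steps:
y(F) = 4*F
V(c, m) = -3*m
C = 25 (C = (-3*(-2) - 1)² = (6 - 1)² = 5² = 25)
(-32040 + C) + t(y(q), 173) = (-32040 + 25) + 4*3 = -32015 + 12 = -32003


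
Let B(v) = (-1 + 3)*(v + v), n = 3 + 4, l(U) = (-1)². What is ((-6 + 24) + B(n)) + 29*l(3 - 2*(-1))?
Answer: 75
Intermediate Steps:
l(U) = 1
n = 7
B(v) = 4*v (B(v) = 2*(2*v) = 4*v)
((-6 + 24) + B(n)) + 29*l(3 - 2*(-1)) = ((-6 + 24) + 4*7) + 29*1 = (18 + 28) + 29 = 46 + 29 = 75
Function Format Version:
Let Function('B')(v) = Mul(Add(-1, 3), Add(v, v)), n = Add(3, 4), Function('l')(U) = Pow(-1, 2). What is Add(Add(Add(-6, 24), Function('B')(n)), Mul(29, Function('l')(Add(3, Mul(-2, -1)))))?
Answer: 75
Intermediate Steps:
Function('l')(U) = 1
n = 7
Function('B')(v) = Mul(4, v) (Function('B')(v) = Mul(2, Mul(2, v)) = Mul(4, v))
Add(Add(Add(-6, 24), Function('B')(n)), Mul(29, Function('l')(Add(3, Mul(-2, -1))))) = Add(Add(Add(-6, 24), Mul(4, 7)), Mul(29, 1)) = Add(Add(18, 28), 29) = Add(46, 29) = 75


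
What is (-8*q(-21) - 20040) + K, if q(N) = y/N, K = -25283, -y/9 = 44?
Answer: -318317/7 ≈ -45474.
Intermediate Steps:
y = -396 (y = -9*44 = -396)
q(N) = -396/N
(-8*q(-21) - 20040) + K = (-(-3168)/(-21) - 20040) - 25283 = (-(-3168)*(-1)/21 - 20040) - 25283 = (-8*132/7 - 20040) - 25283 = (-1056/7 - 20040) - 25283 = -141336/7 - 25283 = -318317/7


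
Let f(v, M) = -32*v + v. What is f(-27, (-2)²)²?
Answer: 700569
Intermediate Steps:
f(v, M) = -31*v
f(-27, (-2)²)² = (-31*(-27))² = 837² = 700569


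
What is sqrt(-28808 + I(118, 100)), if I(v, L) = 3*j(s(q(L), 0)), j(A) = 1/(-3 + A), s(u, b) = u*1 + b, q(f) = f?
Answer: I*sqrt(271054181)/97 ≈ 169.73*I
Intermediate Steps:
s(u, b) = b + u (s(u, b) = u + b = b + u)
I(v, L) = 3/(-3 + L) (I(v, L) = 3/(-3 + (0 + L)) = 3/(-3 + L))
sqrt(-28808 + I(118, 100)) = sqrt(-28808 + 3/(-3 + 100)) = sqrt(-28808 + 3/97) = sqrt(-2794373/97) = I*sqrt(271054181)/97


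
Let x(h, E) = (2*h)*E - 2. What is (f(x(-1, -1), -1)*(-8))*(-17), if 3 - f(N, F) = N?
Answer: 408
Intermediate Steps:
x(h, E) = -2 + 2*E*h (x(h, E) = 2*E*h - 2 = -2 + 2*E*h)
f(N, F) = 3 - N
(f(x(-1, -1), -1)*(-8))*(-17) = ((3 - (-2 + 2*(-1)*(-1)))*(-8))*(-17) = ((3 - (-2 + 2))*(-8))*(-17) = ((3 - 1*0)*(-8))*(-17) = ((3 + 0)*(-8))*(-17) = (3*(-8))*(-17) = -24*(-17) = 408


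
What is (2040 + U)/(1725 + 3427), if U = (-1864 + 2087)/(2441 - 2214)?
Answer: 463303/1169504 ≈ 0.39615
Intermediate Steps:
U = 223/227 ≈ 0.98238
(2040 + U)/(1725 + 3427) = (2040 + 223/227)/(1725 + 3427) = (463303/227)/5152 = (463303/227)*(1/5152) = 463303/1169504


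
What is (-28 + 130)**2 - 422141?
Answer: -411737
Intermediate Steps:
(-28 + 130)**2 - 422141 = 102**2 - 422141 = 10404 - 422141 = -411737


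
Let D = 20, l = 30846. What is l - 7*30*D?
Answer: 26646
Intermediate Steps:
l - 7*30*D = 30846 - 7*30*20 = 30846 - 210*20 = 30846 - 1*4200 = 30846 - 4200 = 26646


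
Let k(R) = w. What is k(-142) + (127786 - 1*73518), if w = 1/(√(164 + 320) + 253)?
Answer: 14923701/275 ≈ 54268.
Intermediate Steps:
w = 1/275 (w = 1/(√484 + 253) = 1/(22 + 253) = 1/275 ≈ 0.0036364)
k(R) = 1/275
k(-142) + (127786 - 1*73518) = 1/275 + (127786 - 1*73518) = 1/275 + (127786 - 73518) = 1/275 + 54268 = 14923701/275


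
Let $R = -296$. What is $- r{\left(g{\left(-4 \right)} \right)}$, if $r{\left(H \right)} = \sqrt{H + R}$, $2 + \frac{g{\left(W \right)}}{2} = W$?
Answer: $- 2 i \sqrt{77} \approx - 17.55 i$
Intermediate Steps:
$g{\left(W \right)} = -4 + 2 W$
$r{\left(H \right)} = \sqrt{-296 + H}$ ($r{\left(H \right)} = \sqrt{H - 296} = \sqrt{-296 + H}$)
$- r{\left(g{\left(-4 \right)} \right)} = - \sqrt{-296 + \left(-4 + 2 \left(-4\right)\right)} = - \sqrt{-296 - 12} = - \sqrt{-308} = - 2 i \sqrt{77}$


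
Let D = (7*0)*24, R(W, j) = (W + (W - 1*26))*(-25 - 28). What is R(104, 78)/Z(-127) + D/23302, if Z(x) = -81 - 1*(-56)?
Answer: 9646/25 ≈ 385.84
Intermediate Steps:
R(W, j) = 1378 - 106*W (R(W, j) = (W + (W - 26))*(-53) = (W + (-26 + W))*(-53) = (-26 + 2*W)*(-53) = 1378 - 106*W)
Z(x) = -25 (Z(x) = -81 + 56 = -25)
D = 0 (D = 0*24 = 0)
R(104, 78)/Z(-127) + D/23302 = (1378 - 106*104)/(-25) + 0/23302 = (1378 - 11024)*(-1/25) + 0*(1/23302) = -9646*(-1/25) + 0 = 9646/25 + 0 = 9646/25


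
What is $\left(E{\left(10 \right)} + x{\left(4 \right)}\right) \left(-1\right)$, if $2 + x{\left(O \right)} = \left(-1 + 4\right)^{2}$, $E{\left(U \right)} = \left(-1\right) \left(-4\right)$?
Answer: $-11$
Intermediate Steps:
$E{\left(U \right)} = 4$
$x{\left(O \right)} = 7$ ($x{\left(O \right)} = -2 + \left(-1 + 4\right)^{2} = -2 + 3^{2} = -2 + 9 = 7$)
$\left(E{\left(10 \right)} + x{\left(4 \right)}\right) \left(-1\right) = \left(4 + 7\right) \left(-1\right) = 11 \left(-1\right) = -11$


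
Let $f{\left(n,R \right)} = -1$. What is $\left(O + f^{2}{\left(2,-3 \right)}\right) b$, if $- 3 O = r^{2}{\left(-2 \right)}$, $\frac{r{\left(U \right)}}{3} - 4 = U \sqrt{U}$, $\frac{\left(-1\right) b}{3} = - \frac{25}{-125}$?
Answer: $\frac{69}{5} - \frac{144 i \sqrt{2}}{5} \approx 13.8 - 40.729 i$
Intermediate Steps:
$b = - \frac{3}{5}$ ($b = - 3 \left(- \frac{25}{-125}\right) = - 3 \left(\left(-25\right) \left(- \frac{1}{125}\right)\right) = \left(-3\right) \frac{1}{5} = - \frac{3}{5} \approx -0.6$)
$r{\left(U \right)} = 12 + 3 U^{\frac{3}{2}}$ ($r{\left(U \right)} = 12 + 3 U \sqrt{U} = 12 + 3 U^{\frac{3}{2}}$)
$O = - \frac{\left(12 - 6 i \sqrt{2}\right)^{2}}{3}$ ($O = - \frac{\left(12 + 3 \left(-2\right)^{\frac{3}{2}}\right)^{2}}{3} = - \frac{\left(12 + 3 \left(- 2 i \sqrt{2}\right)\right)^{2}}{3} = - \frac{\left(12 - 6 i \sqrt{2}\right)^{2}}{3} \approx -24.0 + 67.882 i$)
$\left(O + f^{2}{\left(2,-3 \right)}\right) b = \left(\left(-24 + 48 i \sqrt{2}\right) + \left(-1\right)^{2}\right) \left(- \frac{3}{5}\right) = \left(\left(-24 + 48 i \sqrt{2}\right) + 1\right) \left(- \frac{3}{5}\right) = \left(-23 + 48 i \sqrt{2}\right) \left(- \frac{3}{5}\right) = \frac{69}{5} - \frac{144 i \sqrt{2}}{5}$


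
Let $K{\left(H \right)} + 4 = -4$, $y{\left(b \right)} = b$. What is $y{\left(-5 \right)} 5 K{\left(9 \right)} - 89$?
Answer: $111$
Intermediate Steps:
$K{\left(H \right)} = -8$ ($K{\left(H \right)} = -4 - 4 = -8$)
$y{\left(-5 \right)} 5 K{\left(9 \right)} - 89 = \left(-5\right) 5 \left(-8\right) - 89 = \left(-25\right) \left(-8\right) - 89 = 200 - 89 = 111$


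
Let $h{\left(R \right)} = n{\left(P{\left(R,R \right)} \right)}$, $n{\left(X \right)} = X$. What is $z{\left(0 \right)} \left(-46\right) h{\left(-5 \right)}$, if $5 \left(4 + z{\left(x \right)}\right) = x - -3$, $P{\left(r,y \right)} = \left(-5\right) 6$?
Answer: $-4692$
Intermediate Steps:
$P{\left(r,y \right)} = -30$
$z{\left(x \right)} = - \frac{17}{5} + \frac{x}{5}$ ($z{\left(x \right)} = -4 + \frac{x - -3}{5} = -4 + \frac{x + 3}{5} = -4 + \frac{3 + x}{5} = -4 + \left(\frac{3}{5} + \frac{x}{5}\right) = - \frac{17}{5} + \frac{x}{5}$)
$h{\left(R \right)} = -30$
$z{\left(0 \right)} \left(-46\right) h{\left(-5 \right)} = \left(- \frac{17}{5} + \frac{1}{5} \cdot 0\right) \left(-46\right) \left(-30\right) = \left(- \frac{17}{5} + 0\right) \left(-46\right) \left(-30\right) = \left(- \frac{17}{5}\right) \left(-46\right) \left(-30\right) = \frac{782}{5} \left(-30\right) = -4692$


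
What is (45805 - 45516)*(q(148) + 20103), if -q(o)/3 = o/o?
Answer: 5808900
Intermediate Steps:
q(o) = -3 (q(o) = -3*o/o = -3*1 = -3)
(45805 - 45516)*(q(148) + 20103) = (45805 - 45516)*(-3 + 20103) = 289*20100 = 5808900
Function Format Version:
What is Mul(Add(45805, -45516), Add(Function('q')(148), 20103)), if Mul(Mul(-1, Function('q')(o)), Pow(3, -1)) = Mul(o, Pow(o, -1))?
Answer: 5808900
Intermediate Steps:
Function('q')(o) = -3 (Function('q')(o) = Mul(-3, Mul(o, Pow(o, -1))) = Mul(-3, 1) = -3)
Mul(Add(45805, -45516), Add(Function('q')(148), 20103)) = Mul(Add(45805, -45516), Add(-3, 20103)) = Mul(289, 20100) = 5808900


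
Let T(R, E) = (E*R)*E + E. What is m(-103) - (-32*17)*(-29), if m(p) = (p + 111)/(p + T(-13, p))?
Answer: -2179028456/138123 ≈ -15776.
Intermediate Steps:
T(R, E) = E + R*E² (T(R, E) = R*E² + E = E + R*E²)
m(p) = (111 + p)/(p + p*(1 - 13*p)) (m(p) = (p + 111)/(p + p*(1 + p*(-13))) = (111 + p)/(p + p*(1 - 13*p)))
m(-103) - (-32*17)*(-29) = (111 - 103)/((-103)*(2 - 13*(-103))) - (-32*17)*(-29) = -1/103*8/(2 + 1339) - (-544)*(-29) = -1/103*8/1341 - 1*15776 = -1/103*1/1341*8 - 15776 = -8/138123 - 15776 = -2179028456/138123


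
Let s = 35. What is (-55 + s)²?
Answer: 400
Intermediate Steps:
(-55 + s)² = (-55 + 35)² = (-20)² = 400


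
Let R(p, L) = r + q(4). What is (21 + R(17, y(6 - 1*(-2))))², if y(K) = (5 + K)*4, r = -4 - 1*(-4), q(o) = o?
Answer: 625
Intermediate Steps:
r = 0 (r = -4 + 4 = 0)
y(K) = 20 + 4*K
R(p, L) = 4 (R(p, L) = 0 + 4 = 4)
(21 + R(17, y(6 - 1*(-2))))² = (21 + 4)² = 25² = 625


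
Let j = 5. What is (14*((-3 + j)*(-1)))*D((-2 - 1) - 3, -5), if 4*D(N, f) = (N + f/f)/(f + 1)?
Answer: -35/4 ≈ -8.7500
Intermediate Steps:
D(N, f) = (1 + N)/(4*(1 + f)) (D(N, f) = ((N + f/f)/(f + 1))/4 = ((N + 1)/(1 + f))/4 = ((1 + N)/(1 + f))/4 = (1 + N)/(4*(1 + f)))
(14*((-3 + j)*(-1)))*D((-2 - 1) - 3, -5) = (14*((-3 + 5)*(-1)))*((1 + ((-2 - 1) - 3))/(4*(1 - 5))) = (14*(2*(-1)))*((¼)*(1 + (-3 - 3))/(-4)) = (14*(-2))*((¼)*(-¼)*(1 - 6)) = -7*(-1)*(-5)/4 = -28*5/16 = -35/4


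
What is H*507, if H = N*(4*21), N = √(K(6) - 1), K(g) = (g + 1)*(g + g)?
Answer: 42588*√83 ≈ 3.8800e+5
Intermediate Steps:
K(g) = 2*g*(1 + g) (K(g) = (1 + g)*(2*g) = 2*g*(1 + g))
N = √83 (N = √(2*6*(1 + 6) - 1) = √(2*6*7 - 1) = √(84 - 1) = √83 ≈ 9.1104)
H = 84*√83 (H = √83*(4*21) = √83*84 = 84*√83 ≈ 765.28)
H*507 = (84*√83)*507 = 42588*√83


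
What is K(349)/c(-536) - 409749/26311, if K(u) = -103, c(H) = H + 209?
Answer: -131277890/8603697 ≈ -15.258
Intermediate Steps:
c(H) = 209 + H
K(349)/c(-536) - 409749/26311 = -103/(209 - 536) - 409749/26311 = -103/(-327) - 409749*1/26311 = -103*(-1/327) - 409749/26311 = 103/327 - 409749/26311 = -131277890/8603697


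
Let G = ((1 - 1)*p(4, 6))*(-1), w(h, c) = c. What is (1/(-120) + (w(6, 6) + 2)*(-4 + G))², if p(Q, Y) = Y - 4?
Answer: 14753281/14400 ≈ 1024.5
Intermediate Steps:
p(Q, Y) = -4 + Y
G = 0 (G = ((1 - 1)*(-4 + 6))*(-1) = (0*2)*(-1) = 0*(-1) = 0)
(1/(-120) + (w(6, 6) + 2)*(-4 + G))² = (1/(-120) + (6 + 2)*(-4 + 0))² = (-1/120 + 8*(-4))² = (-1/120 - 32)² = (-3841/120)² = 14753281/14400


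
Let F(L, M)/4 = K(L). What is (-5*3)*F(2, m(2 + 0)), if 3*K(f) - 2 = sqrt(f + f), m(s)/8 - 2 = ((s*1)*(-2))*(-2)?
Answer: -80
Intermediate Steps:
m(s) = 16 + 32*s (m(s) = 16 + 8*(((s*1)*(-2))*(-2)) = 16 + 8*((s*(-2))*(-2)) = 16 + 8*(-2*s*(-2)) = 16 + 8*(4*s) = 16 + 32*s)
K(f) = 2/3 + sqrt(2)*sqrt(f)/3 (K(f) = 2/3 + sqrt(f + f)/3 = 2/3 + sqrt(2*f)/3 = 2/3 + (sqrt(2)*sqrt(f))/3 = 2/3 + sqrt(2)*sqrt(f)/3)
F(L, M) = 8/3 + 4*sqrt(2)*sqrt(L)/3 (F(L, M) = 4*(2/3 + sqrt(2)*sqrt(L)/3) = 8/3 + 4*sqrt(2)*sqrt(L)/3)
(-5*3)*F(2, m(2 + 0)) = (-5*3)*(8/3 + 4*sqrt(2)*sqrt(2)/3) = -15*(8/3 + 8/3) = -15*16/3 = -80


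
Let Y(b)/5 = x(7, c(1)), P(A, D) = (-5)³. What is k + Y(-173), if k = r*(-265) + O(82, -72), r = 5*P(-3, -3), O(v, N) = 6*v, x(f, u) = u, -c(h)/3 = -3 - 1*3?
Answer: 166207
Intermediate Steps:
c(h) = 18 (c(h) = -3*(-3 - 1*3) = -3*(-3 - 3) = -3*(-6) = 18)
P(A, D) = -125
Y(b) = 90 (Y(b) = 5*18 = 90)
r = -625 (r = 5*(-125) = -625)
k = 166117 (k = -625*(-265) + 6*82 = 165625 + 492 = 166117)
k + Y(-173) = 166117 + 90 = 166207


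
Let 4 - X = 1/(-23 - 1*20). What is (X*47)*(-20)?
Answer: -162620/43 ≈ -3781.9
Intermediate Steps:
X = 173/43 (X = 4 - 1/(-23 - 1*20) = 4 - 1/(-23 - 20) = 4 - 1/(-43) = 4 - 1*(-1/43) = 4 + 1/43 = 173/43 ≈ 4.0233)
(X*47)*(-20) = ((173/43)*47)*(-20) = (8131/43)*(-20) = -162620/43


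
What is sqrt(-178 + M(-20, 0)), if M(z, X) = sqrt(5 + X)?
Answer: sqrt(-178 + sqrt(5)) ≈ 13.258*I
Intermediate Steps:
sqrt(-178 + M(-20, 0)) = sqrt(-178 + sqrt(5 + 0)) = sqrt(-178 + sqrt(5))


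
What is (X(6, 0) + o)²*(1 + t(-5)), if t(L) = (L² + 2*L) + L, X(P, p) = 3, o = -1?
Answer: 44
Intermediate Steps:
t(L) = L² + 3*L
(X(6, 0) + o)²*(1 + t(-5)) = (3 - 1)²*(1 - 5*(3 - 5)) = 2²*(1 - 5*(-2)) = 4*(1 + 10) = 4*11 = 44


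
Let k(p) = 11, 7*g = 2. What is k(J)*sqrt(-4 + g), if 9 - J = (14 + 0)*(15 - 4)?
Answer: 11*I*sqrt(182)/7 ≈ 21.2*I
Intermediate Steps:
g = 2/7 (g = (1/7)*2 = 2/7 ≈ 0.28571)
J = -145 (J = 9 - (14 + 0)*(15 - 4) = 9 - 14*11 = 9 - 1*154 = 9 - 154 = -145)
k(J)*sqrt(-4 + g) = 11*sqrt(-4 + 2/7) = 11*sqrt(-26/7) = 11*(I*sqrt(182)/7) = 11*I*sqrt(182)/7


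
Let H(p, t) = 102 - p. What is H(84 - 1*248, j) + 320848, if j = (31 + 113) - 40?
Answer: 321114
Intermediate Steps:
j = 104 (j = 144 - 40 = 104)
H(84 - 1*248, j) + 320848 = (102 - (84 - 1*248)) + 320848 = (102 - (84 - 248)) + 320848 = (102 - 1*(-164)) + 320848 = (102 + 164) + 320848 = 266 + 320848 = 321114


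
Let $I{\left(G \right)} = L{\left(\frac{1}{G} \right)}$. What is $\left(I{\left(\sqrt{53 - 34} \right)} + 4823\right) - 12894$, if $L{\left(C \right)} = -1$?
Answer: $-8072$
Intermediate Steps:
$I{\left(G \right)} = -1$
$\left(I{\left(\sqrt{53 - 34} \right)} + 4823\right) - 12894 = \left(-1 + 4823\right) - 12894 = 4822 - 12894 = -8072$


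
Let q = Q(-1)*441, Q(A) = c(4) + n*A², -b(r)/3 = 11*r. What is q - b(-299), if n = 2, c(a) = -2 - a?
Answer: -11631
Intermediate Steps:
b(r) = -33*r
Q(A) = -6 + 2*A² (Q(A) = (-2 - 1*4) + 2*A² = (-2 - 4) + 2*A² = -6 + 2*A²)
q = -1764 (q = (-6 + 2*(-1)²)*441 = (-6 + 2*1)*441 = (-6 + 2)*441 = -4*441 = -1764)
q - b(-299) = -1764 - (-33)*(-299) = -1764 - 1*9867 = -1764 - 9867 = -11631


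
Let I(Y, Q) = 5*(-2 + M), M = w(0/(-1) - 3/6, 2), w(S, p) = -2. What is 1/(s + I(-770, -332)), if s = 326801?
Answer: 1/326781 ≈ 3.0602e-6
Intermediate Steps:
M = -2
I(Y, Q) = -20 (I(Y, Q) = 5*(-2 - 2) = 5*(-4) = -20)
1/(s + I(-770, -332)) = 1/(326801 - 20) = 1/326781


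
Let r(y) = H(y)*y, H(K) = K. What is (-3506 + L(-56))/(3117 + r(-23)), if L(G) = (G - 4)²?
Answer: 47/1823 ≈ 0.025782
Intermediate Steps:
L(G) = (-4 + G)²
r(y) = y² (r(y) = y*y = y²)
(-3506 + L(-56))/(3117 + r(-23)) = (-3506 + (-4 - 56)²)/(3117 + (-23)²) = (-3506 + (-60)²)/(3117 + 529) = (-3506 + 3600)/3646 = 94*(1/3646) = 47/1823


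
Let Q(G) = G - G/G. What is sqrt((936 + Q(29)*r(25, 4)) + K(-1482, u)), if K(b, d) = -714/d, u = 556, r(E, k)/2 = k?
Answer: sqrt(89550194)/278 ≈ 34.040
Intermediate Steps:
r(E, k) = 2*k
Q(G) = -1 + G (Q(G) = G - 1*1 = G - 1 = -1 + G)
K(b, d) = -714/d
sqrt((936 + Q(29)*r(25, 4)) + K(-1482, u)) = sqrt((936 + (-1 + 29)*(2*4)) - 714/556) = sqrt((936 + 28*8) - 714*1/556) = sqrt((936 + 224) - 357/278) = sqrt(1160 - 357/278) = sqrt(322123/278) = sqrt(89550194)/278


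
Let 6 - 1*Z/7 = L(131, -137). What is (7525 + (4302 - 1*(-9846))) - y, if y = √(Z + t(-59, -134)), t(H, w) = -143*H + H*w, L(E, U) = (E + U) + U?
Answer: 21673 - √17386 ≈ 21541.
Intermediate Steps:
L(E, U) = E + 2*U
Z = 1043 (Z = 42 - 7*(131 + 2*(-137)) = 42 - 7*(131 - 274) = 42 - 7*(-143) = 42 + 1001 = 1043)
y = √17386 (y = √(1043 - 59*(-143 - 134)) = √(1043 - 59*(-277)) = √(1043 + 16343) = √17386 ≈ 131.86)
(7525 + (4302 - 1*(-9846))) - y = (7525 + (4302 - 1*(-9846))) - √17386 = (7525 + (4302 + 9846)) - √17386 = (7525 + 14148) - √17386 = 21673 - √17386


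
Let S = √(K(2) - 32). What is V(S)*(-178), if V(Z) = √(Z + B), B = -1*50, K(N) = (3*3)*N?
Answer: -178*√(-50 + I*√14) ≈ -47.061 - 1259.5*I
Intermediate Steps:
K(N) = 9*N
S = I*√14 (S = √(9*2 - 32) = √(18 - 32) = √(-14) = I*√14 ≈ 3.7417*I)
B = -50
V(Z) = √(-50 + Z) (V(Z) = √(Z - 50) = √(-50 + Z))
V(S)*(-178) = √(-50 + I*√14)*(-178) = -178*√(-50 + I*√14)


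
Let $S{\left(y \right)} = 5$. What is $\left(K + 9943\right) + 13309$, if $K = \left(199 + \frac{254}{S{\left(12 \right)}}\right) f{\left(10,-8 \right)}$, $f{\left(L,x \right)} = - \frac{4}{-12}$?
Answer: $\frac{350029}{15} \approx 23335.0$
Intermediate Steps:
$f{\left(L,x \right)} = \frac{1}{3}$ ($f{\left(L,x \right)} = \left(-4\right) \left(- \frac{1}{12}\right) = \frac{1}{3}$)
$K = \frac{1249}{15}$ ($K = \left(199 + \frac{254}{5}\right) \frac{1}{3} = \frac{1249}{5} \cdot \frac{1}{3} = \frac{1249}{15} \approx 83.267$)
$\left(K + 9943\right) + 13309 = \left(\frac{1249}{15} + 9943\right) + 13309 = \frac{150394}{15} + 13309 = \frac{350029}{15}$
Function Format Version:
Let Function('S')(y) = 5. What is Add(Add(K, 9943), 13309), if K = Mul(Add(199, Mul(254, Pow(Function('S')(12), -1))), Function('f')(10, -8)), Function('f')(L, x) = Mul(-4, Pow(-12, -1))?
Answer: Rational(350029, 15) ≈ 23335.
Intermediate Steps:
Function('f')(L, x) = Rational(1, 3) (Function('f')(L, x) = Mul(-4, Rational(-1, 12)) = Rational(1, 3))
K = Rational(1249, 15) (K = Mul(Add(199, Mul(254, Pow(5, -1))), Rational(1, 3)) = Mul(Add(199, Mul(254, Rational(1, 5))), Rational(1, 3)) = Mul(Add(199, Rational(254, 5)), Rational(1, 3)) = Mul(Rational(1249, 5), Rational(1, 3)) = Rational(1249, 15) ≈ 83.267)
Add(Add(K, 9943), 13309) = Add(Add(Rational(1249, 15), 9943), 13309) = Add(Rational(150394, 15), 13309) = Rational(350029, 15)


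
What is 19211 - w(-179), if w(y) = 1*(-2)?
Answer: 19213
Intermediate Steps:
w(y) = -2
19211 - w(-179) = 19211 - 1*(-2) = 19211 + 2 = 19213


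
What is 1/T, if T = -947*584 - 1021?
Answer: -1/554069 ≈ -1.8048e-6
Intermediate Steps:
T = -554069 (T = -553048 - 1021 = -554069)
1/T = 1/(-554069) = -1/554069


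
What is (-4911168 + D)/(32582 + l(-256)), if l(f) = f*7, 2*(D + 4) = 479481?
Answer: -9342863/61580 ≈ -151.72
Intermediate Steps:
D = 479473/2 (D = -4 + (1/2)*479481 = -4 + 479481/2 = 479473/2 ≈ 2.3974e+5)
l(f) = 7*f
(-4911168 + D)/(32582 + l(-256)) = (-4911168 + 479473/2)/(32582 + 7*(-256)) = -9342863/(2*(32582 - 1792)) = -9342863/2/30790 = -9342863/2*1/30790 = -9342863/61580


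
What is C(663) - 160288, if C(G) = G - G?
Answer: -160288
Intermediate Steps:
C(G) = 0
C(663) - 160288 = 0 - 160288 = -160288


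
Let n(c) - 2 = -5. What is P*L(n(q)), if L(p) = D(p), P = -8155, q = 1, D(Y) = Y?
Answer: 24465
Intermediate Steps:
n(c) = -3 (n(c) = 2 - 5 = -3)
L(p) = p
P*L(n(q)) = -8155*(-3) = 24465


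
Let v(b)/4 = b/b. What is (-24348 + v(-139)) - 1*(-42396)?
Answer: 18052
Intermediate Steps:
v(b) = 4 (v(b) = 4*(b/b) = 4*1 = 4)
(-24348 + v(-139)) - 1*(-42396) = (-24348 + 4) - 1*(-42396) = -24344 + 42396 = 18052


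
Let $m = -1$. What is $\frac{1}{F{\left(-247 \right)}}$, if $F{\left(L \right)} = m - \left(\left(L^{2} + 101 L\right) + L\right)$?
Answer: $- \frac{1}{35816} \approx -2.792 \cdot 10^{-5}$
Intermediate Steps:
$F{\left(L \right)} = -1 - L^{2} - 102 L$ ($F{\left(L \right)} = -1 - \left(\left(L^{2} + 101 L\right) + L\right) = -1 - \left(L^{2} + 102 L\right) = -1 - L^{2} - 102 L$)
$\frac{1}{F{\left(-247 \right)}} = \frac{1}{-1 - \left(-247\right)^{2} - -25194} = \frac{1}{-1 - 61009 + 25194} = \frac{1}{-35816} = - \frac{1}{35816}$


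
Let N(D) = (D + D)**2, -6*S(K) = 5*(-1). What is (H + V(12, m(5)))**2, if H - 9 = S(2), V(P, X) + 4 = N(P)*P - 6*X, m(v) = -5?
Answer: 1737805969/36 ≈ 4.8272e+7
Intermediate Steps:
S(K) = 5/6 (S(K) = -5*(-1)/6 = -1/6*(-5) = 5/6)
N(D) = 4*D**2 (N(D) = (2*D)**2 = 4*D**2)
V(P, X) = -4 - 6*X + 4*P**3 (V(P, X) = -4 + ((4*P**2)*P - 6*X) = -4 + (4*P**3 - 6*X) = -4 + (-6*X + 4*P**3) = -4 - 6*X + 4*P**3)
H = 59/6 (H = 9 + 5/6 = 59/6 ≈ 9.8333)
(H + V(12, m(5)))**2 = (59/6 + (-4 - 6*(-5) + 4*12**3))**2 = (59/6 + (-4 + 30 + 4*1728))**2 = (59/6 + (-4 + 30 + 6912))**2 = (59/6 + 6938)**2 = (41687/6)**2 = 1737805969/36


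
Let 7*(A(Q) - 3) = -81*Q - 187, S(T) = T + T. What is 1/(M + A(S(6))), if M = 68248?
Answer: 7/476598 ≈ 1.4687e-5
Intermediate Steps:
S(T) = 2*T
A(Q) = -166/7 - 81*Q/7 (A(Q) = 3 + (-81*Q - 187)/7 = 3 + (-187 - 81*Q)/7 = 3 + (-187/7 - 81*Q/7) = -166/7 - 81*Q/7)
1/(M + A(S(6))) = 1/(68248 + (-166/7 - 162*6/7)) = 1/(68248 + (-166/7 - 81/7*12)) = 1/(68248 + (-166/7 - 972/7)) = 1/(68248 - 1138/7) = 1/(476598/7) = 7/476598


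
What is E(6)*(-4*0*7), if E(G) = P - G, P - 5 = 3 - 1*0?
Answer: 0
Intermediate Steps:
P = 8 (P = 5 + (3 - 1*0) = 5 + (3 + 0) = 5 + 3 = 8)
E(G) = 8 - G
E(6)*(-4*0*7) = (8 - 1*6)*(-4*0*7) = (8 - 6)*(0*7) = 2*0 = 0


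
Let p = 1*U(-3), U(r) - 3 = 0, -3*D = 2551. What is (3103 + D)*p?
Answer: 6758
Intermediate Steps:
D = -2551/3 (D = -⅓*2551 = -2551/3 ≈ -850.33)
U(r) = 3 (U(r) = 3 + 0 = 3)
p = 3 (p = 1*3 = 3)
(3103 + D)*p = (3103 - 2551/3)*3 = (6758/3)*3 = 6758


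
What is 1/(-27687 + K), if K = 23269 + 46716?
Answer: 1/42298 ≈ 2.3642e-5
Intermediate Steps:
K = 69985
1/(-27687 + K) = 1/(-27687 + 69985) = 1/42298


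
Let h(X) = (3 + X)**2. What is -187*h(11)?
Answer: -36652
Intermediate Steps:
-187*h(11) = -187*(3 + 11)**2 = -187*14**2 = -187*196 = -36652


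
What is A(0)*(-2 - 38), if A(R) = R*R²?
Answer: 0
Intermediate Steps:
A(R) = R³
A(0)*(-2 - 38) = 0³*(-2 - 38) = 0*(-40) = 0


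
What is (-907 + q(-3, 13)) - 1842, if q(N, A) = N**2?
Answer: -2740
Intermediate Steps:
(-907 + q(-3, 13)) - 1842 = (-907 + (-3)**2) - 1842 = (-907 + 9) - 1842 = -898 - 1842 = -2740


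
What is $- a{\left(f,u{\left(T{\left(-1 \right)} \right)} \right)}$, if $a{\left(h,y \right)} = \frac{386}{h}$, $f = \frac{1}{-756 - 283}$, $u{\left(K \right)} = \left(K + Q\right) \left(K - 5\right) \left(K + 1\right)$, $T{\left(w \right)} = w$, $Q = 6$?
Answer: $401054$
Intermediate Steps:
$u{\left(K \right)} = \left(1 + K\right) \left(-5 + K\right) \left(6 + K\right)$ ($u{\left(K \right)} = \left(K + 6\right) \left(K - 5\right) \left(K + 1\right) = \left(6 + K\right) \left(-5 + K\right) \left(1 + K\right) = \left(6 + K\right) \left(1 + K\right) \left(-5 + K\right) = \left(1 + K\right) \left(-5 + K\right) \left(6 + K\right)$)
$f = - \frac{1}{1039}$ ($f = \frac{1}{-1039} = - \frac{1}{1039} \approx -0.00096246$)
$- a{\left(f,u{\left(T{\left(-1 \right)} \right)} \right)} = - \frac{386}{- \frac{1}{1039}} = - 386 \left(-1039\right) = \left(-1\right) \left(-401054\right) = 401054$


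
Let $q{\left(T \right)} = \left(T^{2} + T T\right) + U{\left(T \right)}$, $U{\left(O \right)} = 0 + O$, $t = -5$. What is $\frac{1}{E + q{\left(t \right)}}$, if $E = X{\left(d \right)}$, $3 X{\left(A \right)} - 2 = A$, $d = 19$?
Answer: $\frac{1}{52} \approx 0.019231$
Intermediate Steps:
$U{\left(O \right)} = O$
$X{\left(A \right)} = \frac{2}{3} + \frac{A}{3}$
$E = 7$ ($E = \frac{2}{3} + \frac{1}{3} \cdot 19 = \frac{2}{3} + \frac{19}{3} = 7$)
$q{\left(T \right)} = T + 2 T^{2}$ ($q{\left(T \right)} = \left(T^{2} + T T\right) + T = \left(T^{2} + T^{2}\right) + T = 2 T^{2} + T = T + 2 T^{2}$)
$\frac{1}{E + q{\left(t \right)}} = \frac{1}{7 - 5 \left(1 + 2 \left(-5\right)\right)} = \frac{1}{7 - 5 \left(1 - 10\right)} = \frac{1}{7 - -45} = \frac{1}{7 + 45} = \frac{1}{52}$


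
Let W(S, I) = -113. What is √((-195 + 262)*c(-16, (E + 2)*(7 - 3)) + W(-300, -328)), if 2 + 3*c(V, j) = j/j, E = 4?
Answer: I*√1218/3 ≈ 11.633*I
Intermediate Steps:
c(V, j) = -⅓ (c(V, j) = -⅔ + (j/j)/3 = -⅔ + (⅓)*1 = -⅔ + ⅓ = -⅓)
√((-195 + 262)*c(-16, (E + 2)*(7 - 3)) + W(-300, -328)) = √((-195 + 262)*(-⅓) - 113) = √(67*(-⅓) - 113) = √(-67/3 - 113) = √(-406/3) = I*√1218/3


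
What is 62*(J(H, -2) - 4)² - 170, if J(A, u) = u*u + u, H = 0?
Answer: 78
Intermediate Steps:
J(A, u) = u + u² (J(A, u) = u² + u = u + u²)
62*(J(H, -2) - 4)² - 170 = 62*(-2*(1 - 2) - 4)² - 170 = 62*(-2*(-1) - 4)² - 170 = 62*(2 - 4)² - 170 = 62*(-2)² - 170 = 62*4 - 170 = 248 - 170 = 78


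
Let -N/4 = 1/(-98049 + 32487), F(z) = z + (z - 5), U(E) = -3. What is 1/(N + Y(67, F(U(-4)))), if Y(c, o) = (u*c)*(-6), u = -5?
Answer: 32781/65889812 ≈ 0.00049751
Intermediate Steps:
F(z) = -5 + 2*z (F(z) = z + (-5 + z) = -5 + 2*z)
Y(c, o) = 30*c (Y(c, o) = -5*c*(-6) = 30*c)
N = 2/32781 (N = -4/(-98049 + 32487) = -4/(-65562) = -4*(-1/65562) = 2/32781 ≈ 6.1011e-5)
1/(N + Y(67, F(U(-4)))) = 1/(2/32781 + 30*67) = 1/(2/32781 + 2010) = 1/(65889812/32781) = 32781/65889812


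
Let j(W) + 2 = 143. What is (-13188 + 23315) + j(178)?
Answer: 10268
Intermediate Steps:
j(W) = 141 (j(W) = -2 + 143 = 141)
(-13188 + 23315) + j(178) = (-13188 + 23315) + 141 = 10127 + 141 = 10268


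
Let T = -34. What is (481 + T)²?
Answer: 199809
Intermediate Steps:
(481 + T)² = (481 - 34)² = 447² = 199809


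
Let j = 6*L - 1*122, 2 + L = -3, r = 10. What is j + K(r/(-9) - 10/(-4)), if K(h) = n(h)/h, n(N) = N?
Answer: -151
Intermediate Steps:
L = -5 (L = -2 - 3 = -5)
K(h) = 1 (K(h) = h/h = 1)
j = -152 (j = 6*(-5) - 1*122 = -30 - 122 = -152)
j + K(r/(-9) - 10/(-4)) = -152 + 1 = -151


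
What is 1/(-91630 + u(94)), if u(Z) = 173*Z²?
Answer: 1/1436998 ≈ 6.9590e-7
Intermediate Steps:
1/(-91630 + u(94)) = 1/(-91630 + 173*94²) = 1/(-91630 + 173*8836) = 1/(-91630 + 1528628) = 1/1436998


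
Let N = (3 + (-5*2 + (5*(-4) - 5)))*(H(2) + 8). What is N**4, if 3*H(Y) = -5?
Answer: 136651472896/81 ≈ 1.6871e+9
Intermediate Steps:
H(Y) = -5/3 (H(Y) = (1/3)*(-5) = -5/3)
N = -608/3 (N = (3 + (-5*2 + (5*(-4) - 5)))*(-5/3 + 8) = (3 + (-10 + (-20 - 5)))*(19/3) = (3 + (-10 - 25))*(19/3) = (3 - 35)*(19/3) = -32*19/3 = -608/3 ≈ -202.67)
N**4 = (-608/3)**4 = 136651472896/81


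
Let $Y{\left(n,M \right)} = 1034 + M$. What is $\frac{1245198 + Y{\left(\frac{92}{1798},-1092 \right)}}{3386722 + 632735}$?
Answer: $\frac{95780}{309189} \approx 0.30978$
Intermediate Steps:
$\frac{1245198 + Y{\left(\frac{92}{1798},-1092 \right)}}{3386722 + 632735} = \frac{1245198 + \left(1034 - 1092\right)}{3386722 + 632735} = \frac{1245198 - 58}{4019457} = 1245140 \cdot \frac{1}{4019457} = \frac{95780}{309189}$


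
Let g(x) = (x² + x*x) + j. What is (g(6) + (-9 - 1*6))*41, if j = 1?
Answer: 2378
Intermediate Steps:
g(x) = 1 + 2*x² (g(x) = (x² + x*x) + 1 = (x² + x²) + 1 = 2*x² + 1 = 1 + 2*x²)
(g(6) + (-9 - 1*6))*41 = ((1 + 2*6²) + (-9 - 1*6))*41 = ((1 + 2*36) + (-9 - 6))*41 = ((1 + 72) - 15)*41 = (73 - 15)*41 = 58*41 = 2378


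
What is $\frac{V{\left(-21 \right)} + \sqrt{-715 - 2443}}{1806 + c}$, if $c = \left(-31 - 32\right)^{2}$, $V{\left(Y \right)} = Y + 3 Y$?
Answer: $- \frac{4}{275} + \frac{i \sqrt{3158}}{5775} \approx -0.014545 + 0.0097309 i$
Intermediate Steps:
$V{\left(Y \right)} = 4 Y$
$c = 3969$ ($c = \left(-63\right)^{2} = 3969$)
$\frac{V{\left(-21 \right)} + \sqrt{-715 - 2443}}{1806 + c} = \frac{4 \left(-21\right) + \sqrt{-715 - 2443}}{1806 + 3969} = \frac{-84 + \sqrt{-3158}}{5775} = \left(-84 + i \sqrt{3158}\right) \frac{1}{5775} = - \frac{4}{275} + \frac{i \sqrt{3158}}{5775}$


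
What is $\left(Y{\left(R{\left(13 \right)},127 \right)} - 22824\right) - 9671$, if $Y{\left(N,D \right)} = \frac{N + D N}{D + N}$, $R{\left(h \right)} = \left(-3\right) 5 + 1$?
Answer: $- \frac{3673727}{113} \approx -32511.0$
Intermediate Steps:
$R{\left(h \right)} = -14$ ($R{\left(h \right)} = -15 + 1 = -14$)
$Y{\left(N,D \right)} = \frac{N + D N}{D + N}$
$\left(Y{\left(R{\left(13 \right)},127 \right)} - 22824\right) - 9671 = \left(- \frac{14 \left(1 + 127\right)}{127 - 14} - 22824\right) - 9671 = \left(\left(-14\right) \frac{1}{113} \cdot 128 - 22824\right) - 9671 = \left(- \frac{1792}{113} - 22824\right) - 9671 = - \frac{2580904}{113} - 9671 = - \frac{3673727}{113}$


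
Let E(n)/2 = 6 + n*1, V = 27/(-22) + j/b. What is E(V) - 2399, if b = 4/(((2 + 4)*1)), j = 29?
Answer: -25327/11 ≈ -2302.5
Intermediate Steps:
b = ⅔ (b = 4/((6*1)) = 4/6 = 4*(⅙) = ⅔ ≈ 0.66667)
V = 465/11 (V = 27/(-22) + 29/(⅔) = 27*(-1/22) + 29*(3/2) = -27/22 + 87/2 = 465/11 ≈ 42.273)
E(n) = 12 + 2*n (E(n) = 2*(6 + n*1) = 2*(6 + n) = 12 + 2*n)
E(V) - 2399 = (12 + 2*(465/11)) - 2399 = (12 + 930/11) - 2399 = 1062/11 - 2399 = -25327/11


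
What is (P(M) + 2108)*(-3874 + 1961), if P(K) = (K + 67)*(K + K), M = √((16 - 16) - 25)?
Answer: -3936954 - 1281710*I ≈ -3.937e+6 - 1.2817e+6*I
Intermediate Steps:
M = 5*I (M = √(0 - 25) = √(-25) = 5*I ≈ 5.0*I)
P(K) = 2*K*(67 + K) (P(K) = (67 + K)*(2*K) = 2*K*(67 + K))
(P(M) + 2108)*(-3874 + 1961) = (2*(5*I)*(67 + 5*I) + 2108)*(-3874 + 1961) = (10*I*(67 + 5*I) + 2108)*(-1913) = (2108 + 10*I*(67 + 5*I))*(-1913) = -4032604 - 19130*I*(67 + 5*I)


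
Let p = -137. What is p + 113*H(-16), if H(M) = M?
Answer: -1945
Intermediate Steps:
p + 113*H(-16) = -137 + 113*(-16) = -137 - 1808 = -1945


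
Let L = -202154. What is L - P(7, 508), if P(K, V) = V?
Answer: -202662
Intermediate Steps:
L - P(7, 508) = -202154 - 1*508 = -202154 - 508 = -202662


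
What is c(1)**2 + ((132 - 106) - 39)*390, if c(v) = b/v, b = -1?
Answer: -5069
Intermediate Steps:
c(v) = -1/v
c(1)**2 + ((132 - 106) - 39)*390 = (-1/1)**2 + ((132 - 106) - 39)*390 = (-1*1)**2 + (26 - 39)*390 = (-1)**2 - 13*390 = 1 - 5070 = -5069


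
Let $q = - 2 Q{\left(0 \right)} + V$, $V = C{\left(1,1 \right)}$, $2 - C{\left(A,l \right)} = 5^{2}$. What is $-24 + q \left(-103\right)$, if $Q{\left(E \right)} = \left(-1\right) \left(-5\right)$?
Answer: $3375$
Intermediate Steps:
$C{\left(A,l \right)} = -23$ ($C{\left(A,l \right)} = 2 - 5^{2} = 2 - 25 = -23$)
$V = -23$
$Q{\left(E \right)} = 5$
$q = -33$ ($q = \left(-2\right) 5 - 23 = -10 - 23 = -33$)
$-24 + q \left(-103\right) = -24 - -3399 = -24 + 3399 = 3375$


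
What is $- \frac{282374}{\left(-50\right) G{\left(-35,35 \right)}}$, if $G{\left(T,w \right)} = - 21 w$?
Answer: $- \frac{141187}{18375} \approx -7.6836$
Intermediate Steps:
$- \frac{282374}{\left(-50\right) G{\left(-35,35 \right)}} = - \frac{282374}{\left(-50\right) \left(\left(-21\right) 35\right)} = - \frac{282374}{\left(-50\right) \left(-735\right)} = - \frac{282374}{36750} = \left(-282374\right) \frac{1}{36750} = - \frac{141187}{18375}$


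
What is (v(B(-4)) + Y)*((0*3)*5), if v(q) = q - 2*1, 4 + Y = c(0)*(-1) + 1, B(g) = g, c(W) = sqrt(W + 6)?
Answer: 0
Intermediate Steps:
c(W) = sqrt(6 + W)
Y = -3 - sqrt(6) (Y = -4 + (sqrt(6 + 0)*(-1) + 1) = -4 + (sqrt(6)*(-1) + 1) = -4 + (-sqrt(6) + 1) = -4 + (1 - sqrt(6)) = -3 - sqrt(6) ≈ -5.4495)
v(q) = -2 + q (v(q) = q - 2 = -2 + q)
(v(B(-4)) + Y)*((0*3)*5) = ((-2 - 4) + (-3 - sqrt(6)))*((0*3)*5) = (-6 + (-3 - sqrt(6)))*(0*5) = (-9 - sqrt(6))*0 = 0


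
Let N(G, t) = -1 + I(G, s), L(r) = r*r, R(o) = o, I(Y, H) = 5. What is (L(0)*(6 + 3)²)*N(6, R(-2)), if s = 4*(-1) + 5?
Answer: 0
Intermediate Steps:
s = 1 (s = -4 + 5 = 1)
L(r) = r²
N(G, t) = 4 (N(G, t) = -1 + 5 = 4)
(L(0)*(6 + 3)²)*N(6, R(-2)) = (0²*(6 + 3)²)*4 = (0*9²)*4 = (0*81)*4 = 0*4 = 0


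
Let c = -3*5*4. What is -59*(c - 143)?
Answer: 11977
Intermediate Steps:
c = -60 (c = -15*4 = -60)
-59*(c - 143) = -59*(-60 - 143) = -59*(-203) = 11977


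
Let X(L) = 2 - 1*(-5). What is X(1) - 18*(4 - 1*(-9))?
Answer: -227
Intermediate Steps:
X(L) = 7 (X(L) = 2 + 5 = 7)
X(1) - 18*(4 - 1*(-9)) = 7 - 18*(4 - 1*(-9)) = 7 - 18*(4 + 9) = 7 - 18*13 = 7 - 234 = -227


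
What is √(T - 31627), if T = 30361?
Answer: I*√1266 ≈ 35.581*I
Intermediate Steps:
√(T - 31627) = √(30361 - 31627) = √(-1266) = I*√1266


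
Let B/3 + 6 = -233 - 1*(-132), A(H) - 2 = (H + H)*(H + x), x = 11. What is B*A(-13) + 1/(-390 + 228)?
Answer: -2808109/162 ≈ -17334.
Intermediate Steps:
A(H) = 2 + 2*H*(11 + H) (A(H) = 2 + (H + H)*(H + 11) = 2 + (2*H)*(11 + H) = 2 + 2*H*(11 + H))
B = -321 (B = -18 + 3*(-233 - 1*(-132)) = -18 + 3*(-233 + 132) = -18 + 3*(-101) = -18 - 303 = -321)
B*A(-13) + 1/(-390 + 228) = -321*(2 + 2*(-13)² + 22*(-13)) + 1/(-390 + 228) = -321*(2 + 2*169 - 286) + 1/(-162) = -321*(2 + 338 - 286) - 1/162 = -321*54 - 1/162 = -17334 - 1/162 = -2808109/162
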